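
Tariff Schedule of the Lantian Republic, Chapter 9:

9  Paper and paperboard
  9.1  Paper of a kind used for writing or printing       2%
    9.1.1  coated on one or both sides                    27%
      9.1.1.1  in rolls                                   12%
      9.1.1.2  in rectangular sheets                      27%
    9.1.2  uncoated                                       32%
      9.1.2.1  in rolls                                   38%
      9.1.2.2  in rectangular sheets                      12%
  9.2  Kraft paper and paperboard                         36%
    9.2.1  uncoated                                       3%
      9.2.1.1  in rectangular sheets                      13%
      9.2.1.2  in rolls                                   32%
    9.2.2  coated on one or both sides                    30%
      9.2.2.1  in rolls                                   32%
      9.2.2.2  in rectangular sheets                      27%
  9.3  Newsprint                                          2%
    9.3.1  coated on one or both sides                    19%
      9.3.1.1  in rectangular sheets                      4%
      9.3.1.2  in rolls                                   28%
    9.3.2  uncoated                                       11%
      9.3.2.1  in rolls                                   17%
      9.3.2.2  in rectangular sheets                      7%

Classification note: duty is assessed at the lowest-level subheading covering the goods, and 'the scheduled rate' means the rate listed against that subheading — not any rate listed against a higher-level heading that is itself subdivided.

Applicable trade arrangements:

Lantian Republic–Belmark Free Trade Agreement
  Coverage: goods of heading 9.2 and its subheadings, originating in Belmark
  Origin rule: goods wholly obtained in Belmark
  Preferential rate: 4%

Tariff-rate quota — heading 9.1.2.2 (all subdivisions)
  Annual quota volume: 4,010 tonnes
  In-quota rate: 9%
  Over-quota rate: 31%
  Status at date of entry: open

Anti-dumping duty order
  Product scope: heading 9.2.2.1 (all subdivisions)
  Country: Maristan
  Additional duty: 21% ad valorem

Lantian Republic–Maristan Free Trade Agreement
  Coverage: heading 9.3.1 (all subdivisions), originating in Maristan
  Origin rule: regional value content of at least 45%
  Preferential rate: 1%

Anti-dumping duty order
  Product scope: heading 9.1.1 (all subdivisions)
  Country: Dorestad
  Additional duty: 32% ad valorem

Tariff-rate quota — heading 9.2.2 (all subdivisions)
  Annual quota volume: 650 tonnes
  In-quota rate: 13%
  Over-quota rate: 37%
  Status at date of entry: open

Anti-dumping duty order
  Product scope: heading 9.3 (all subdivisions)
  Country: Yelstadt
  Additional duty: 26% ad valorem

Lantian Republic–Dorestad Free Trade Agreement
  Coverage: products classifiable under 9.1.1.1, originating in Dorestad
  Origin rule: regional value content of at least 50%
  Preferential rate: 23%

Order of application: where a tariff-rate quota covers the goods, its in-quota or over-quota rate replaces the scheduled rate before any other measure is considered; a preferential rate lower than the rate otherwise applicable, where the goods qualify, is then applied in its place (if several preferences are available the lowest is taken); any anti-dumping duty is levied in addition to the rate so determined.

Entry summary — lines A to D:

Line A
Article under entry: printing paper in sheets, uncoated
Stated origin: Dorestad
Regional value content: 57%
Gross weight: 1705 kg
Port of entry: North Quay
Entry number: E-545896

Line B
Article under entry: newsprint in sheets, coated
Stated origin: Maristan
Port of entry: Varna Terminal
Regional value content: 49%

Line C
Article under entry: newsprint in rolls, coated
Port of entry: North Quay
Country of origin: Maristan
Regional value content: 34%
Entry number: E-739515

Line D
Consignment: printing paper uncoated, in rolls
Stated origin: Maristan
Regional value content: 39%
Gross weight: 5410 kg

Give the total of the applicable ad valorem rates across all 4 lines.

76%

Line A: printing paper → 9.1; uncoated → 9.1.2; in sheets → 9.1.2.2. Scheduled 12%. quota on 9.1.2.2 open → in-quota 9%; Dorestad agreement on 9.1.1.1: 9.1.2.2 not covered. → 9%.
Line B: newsprint → 9.3; coated → 9.3.1; in sheets → 9.3.1.1. Scheduled 4%. Maristan agreement on 9.3.1: RVC ≥ 45% → 1% available; preferential 1%. → 1%.
Line C: newsprint → 9.3; coated → 9.3.1; in rolls → 9.3.1.2. Scheduled 28%. Maristan agreement on 9.3.1: RVC < 45%. → 28%.
Line D: printing paper → 9.1; uncoated → 9.1.2; in rolls → 9.1.2.1. Scheduled 38%. Maristan agreement on 9.3.1: 9.1.2.1 not covered. → 38%.
Sum: 9% + 1% + 28% + 38% = 76%.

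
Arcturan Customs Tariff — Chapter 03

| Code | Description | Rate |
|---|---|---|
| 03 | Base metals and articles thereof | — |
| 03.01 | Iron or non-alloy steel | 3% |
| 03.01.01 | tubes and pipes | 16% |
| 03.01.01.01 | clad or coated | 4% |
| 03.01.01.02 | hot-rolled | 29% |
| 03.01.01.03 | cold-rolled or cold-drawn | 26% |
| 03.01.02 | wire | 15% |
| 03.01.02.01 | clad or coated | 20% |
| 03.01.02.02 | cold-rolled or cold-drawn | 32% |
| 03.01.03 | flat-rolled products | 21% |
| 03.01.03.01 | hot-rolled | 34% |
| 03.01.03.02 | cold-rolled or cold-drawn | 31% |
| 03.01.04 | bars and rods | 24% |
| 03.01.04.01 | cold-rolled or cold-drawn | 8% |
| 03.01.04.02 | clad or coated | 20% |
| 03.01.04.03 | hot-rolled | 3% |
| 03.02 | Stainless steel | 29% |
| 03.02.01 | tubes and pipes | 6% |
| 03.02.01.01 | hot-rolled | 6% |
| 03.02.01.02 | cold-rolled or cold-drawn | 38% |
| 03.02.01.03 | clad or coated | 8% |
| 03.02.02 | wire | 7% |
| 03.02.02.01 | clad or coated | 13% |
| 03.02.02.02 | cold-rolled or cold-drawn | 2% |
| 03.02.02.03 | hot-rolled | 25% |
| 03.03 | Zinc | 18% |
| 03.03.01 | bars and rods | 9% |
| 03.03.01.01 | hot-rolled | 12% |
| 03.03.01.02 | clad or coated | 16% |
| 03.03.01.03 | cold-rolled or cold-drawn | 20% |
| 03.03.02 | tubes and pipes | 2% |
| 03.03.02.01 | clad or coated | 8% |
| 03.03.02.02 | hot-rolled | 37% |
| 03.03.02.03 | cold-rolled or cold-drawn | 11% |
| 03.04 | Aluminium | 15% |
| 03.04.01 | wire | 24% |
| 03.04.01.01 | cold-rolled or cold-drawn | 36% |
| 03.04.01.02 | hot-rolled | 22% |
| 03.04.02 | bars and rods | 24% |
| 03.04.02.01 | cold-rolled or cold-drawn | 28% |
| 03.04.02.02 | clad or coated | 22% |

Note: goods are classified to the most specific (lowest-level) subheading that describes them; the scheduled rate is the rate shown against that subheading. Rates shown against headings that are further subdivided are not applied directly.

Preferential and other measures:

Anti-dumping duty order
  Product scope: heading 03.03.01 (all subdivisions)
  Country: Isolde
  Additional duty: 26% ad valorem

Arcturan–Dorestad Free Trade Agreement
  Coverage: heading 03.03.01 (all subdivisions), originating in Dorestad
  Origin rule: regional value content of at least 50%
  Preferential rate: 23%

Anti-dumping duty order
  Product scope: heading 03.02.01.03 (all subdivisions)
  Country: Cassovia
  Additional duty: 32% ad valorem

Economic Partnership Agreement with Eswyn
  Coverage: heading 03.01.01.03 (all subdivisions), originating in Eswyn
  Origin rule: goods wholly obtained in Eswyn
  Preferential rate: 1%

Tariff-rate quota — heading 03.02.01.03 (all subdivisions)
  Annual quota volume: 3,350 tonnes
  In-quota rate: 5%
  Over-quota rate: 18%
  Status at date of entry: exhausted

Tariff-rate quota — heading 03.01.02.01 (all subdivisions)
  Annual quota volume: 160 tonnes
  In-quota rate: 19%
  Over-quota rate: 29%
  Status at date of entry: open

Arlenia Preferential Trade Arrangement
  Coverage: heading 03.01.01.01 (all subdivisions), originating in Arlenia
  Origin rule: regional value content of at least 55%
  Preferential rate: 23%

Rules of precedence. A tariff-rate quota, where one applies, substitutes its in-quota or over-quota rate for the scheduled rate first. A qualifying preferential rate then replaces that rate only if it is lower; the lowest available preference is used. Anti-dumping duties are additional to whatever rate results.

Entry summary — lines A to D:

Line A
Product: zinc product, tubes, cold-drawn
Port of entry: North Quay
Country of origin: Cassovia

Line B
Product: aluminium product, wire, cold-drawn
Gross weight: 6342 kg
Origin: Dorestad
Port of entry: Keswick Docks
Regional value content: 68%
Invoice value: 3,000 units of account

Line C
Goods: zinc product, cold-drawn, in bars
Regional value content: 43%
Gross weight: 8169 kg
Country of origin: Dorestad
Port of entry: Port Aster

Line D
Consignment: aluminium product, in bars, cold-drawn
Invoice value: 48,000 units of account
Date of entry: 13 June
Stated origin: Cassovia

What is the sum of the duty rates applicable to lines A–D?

95%

Line A: zinc → 03.03; tubes → 03.03.02; cold-drawn → 03.03.02.03. Scheduled 11%. No special measure applies. → 11%.
Line B: aluminium → 03.04; wire → 03.04.01; cold-drawn → 03.04.01.01. Scheduled 36%. Dorestad agreement on 03.03.01: 03.04.01.01 not covered. → 36%.
Line C: zinc → 03.03; in bars → 03.03.01; cold-drawn → 03.03.01.03. Scheduled 20%. Dorestad agreement on 03.03.01: RVC < 50%. → 20%.
Line D: aluminium → 03.04; in bars → 03.04.02; cold-drawn → 03.04.02.01. Scheduled 28%. No special measure applies. → 28%.
Sum: 11% + 36% + 20% + 28% = 95%.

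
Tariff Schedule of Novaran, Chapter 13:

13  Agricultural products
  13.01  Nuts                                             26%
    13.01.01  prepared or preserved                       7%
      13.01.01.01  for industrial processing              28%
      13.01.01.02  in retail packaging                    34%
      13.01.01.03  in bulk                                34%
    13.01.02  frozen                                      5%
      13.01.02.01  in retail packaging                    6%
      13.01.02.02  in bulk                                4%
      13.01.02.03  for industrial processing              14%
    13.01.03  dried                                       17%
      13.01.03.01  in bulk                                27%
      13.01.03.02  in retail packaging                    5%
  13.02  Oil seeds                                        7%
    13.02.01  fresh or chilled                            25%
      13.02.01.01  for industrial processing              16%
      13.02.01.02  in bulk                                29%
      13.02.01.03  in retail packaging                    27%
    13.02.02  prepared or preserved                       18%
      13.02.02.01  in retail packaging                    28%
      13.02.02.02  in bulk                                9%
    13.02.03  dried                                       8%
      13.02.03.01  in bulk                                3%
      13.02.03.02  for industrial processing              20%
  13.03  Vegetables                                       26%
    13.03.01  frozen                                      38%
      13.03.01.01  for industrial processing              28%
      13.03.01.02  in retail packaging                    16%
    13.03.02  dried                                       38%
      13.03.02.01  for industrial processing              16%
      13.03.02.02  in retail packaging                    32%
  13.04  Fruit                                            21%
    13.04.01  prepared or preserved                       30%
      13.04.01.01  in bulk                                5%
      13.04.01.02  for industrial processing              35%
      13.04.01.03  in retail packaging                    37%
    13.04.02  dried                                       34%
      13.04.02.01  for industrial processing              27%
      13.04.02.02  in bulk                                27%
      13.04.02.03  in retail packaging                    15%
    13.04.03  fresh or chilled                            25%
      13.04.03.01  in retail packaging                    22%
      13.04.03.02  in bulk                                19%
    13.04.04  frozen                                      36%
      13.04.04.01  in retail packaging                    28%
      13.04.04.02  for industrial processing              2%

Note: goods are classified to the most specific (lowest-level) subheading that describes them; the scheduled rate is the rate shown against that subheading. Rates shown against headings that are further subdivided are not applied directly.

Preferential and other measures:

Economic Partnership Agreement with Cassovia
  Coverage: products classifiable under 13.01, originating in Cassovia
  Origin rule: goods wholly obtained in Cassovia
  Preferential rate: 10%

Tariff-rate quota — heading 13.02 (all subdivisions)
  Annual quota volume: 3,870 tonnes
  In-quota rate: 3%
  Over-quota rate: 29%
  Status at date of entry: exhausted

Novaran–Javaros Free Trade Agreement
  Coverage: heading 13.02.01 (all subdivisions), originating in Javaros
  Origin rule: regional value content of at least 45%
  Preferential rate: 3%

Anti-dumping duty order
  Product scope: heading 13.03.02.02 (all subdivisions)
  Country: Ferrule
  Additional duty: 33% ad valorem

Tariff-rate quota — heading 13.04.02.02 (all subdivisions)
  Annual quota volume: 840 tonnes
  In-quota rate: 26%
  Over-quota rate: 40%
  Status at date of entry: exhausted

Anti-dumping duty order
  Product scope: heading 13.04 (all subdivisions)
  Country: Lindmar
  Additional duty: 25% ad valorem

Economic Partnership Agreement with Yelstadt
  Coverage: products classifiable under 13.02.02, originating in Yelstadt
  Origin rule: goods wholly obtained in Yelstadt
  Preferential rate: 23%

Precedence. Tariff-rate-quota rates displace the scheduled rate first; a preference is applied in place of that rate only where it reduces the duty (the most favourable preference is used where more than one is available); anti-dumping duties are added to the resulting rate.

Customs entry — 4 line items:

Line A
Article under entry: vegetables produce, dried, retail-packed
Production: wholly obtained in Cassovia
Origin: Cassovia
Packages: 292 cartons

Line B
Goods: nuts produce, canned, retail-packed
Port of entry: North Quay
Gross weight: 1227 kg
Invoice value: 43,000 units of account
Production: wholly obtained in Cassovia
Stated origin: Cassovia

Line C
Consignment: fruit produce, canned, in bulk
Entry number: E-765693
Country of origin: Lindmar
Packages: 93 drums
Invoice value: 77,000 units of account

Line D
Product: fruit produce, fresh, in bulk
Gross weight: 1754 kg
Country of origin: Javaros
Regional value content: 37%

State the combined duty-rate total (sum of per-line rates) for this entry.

91%

Line A: vegetables → 13.03; dried → 13.03.02; retail-packed → 13.03.02.02. Scheduled 32%. Cassovia agreement on 13.01: 13.03.02.02 not covered. → 32%.
Line B: nuts → 13.01; canned → 13.01.01; retail-packed → 13.01.01.02. Scheduled 34%. Cassovia agreement on 13.01: wholly obtained → 10% available; preferential 10%. → 10%.
Line C: fruit → 13.04; canned → 13.04.01; in bulk → 13.04.01.01. Scheduled 5%. anti-dumping (Lindmar, 13.04): +25%; total 5% + 25% = 30%. → 30%.
Line D: fruit → 13.04; fresh → 13.04.03; in bulk → 13.04.03.02. Scheduled 19%. Javaros agreement on 13.02.01: 13.04.03.02 not covered. → 19%.
Sum: 32% + 10% + 30% + 19% = 91%.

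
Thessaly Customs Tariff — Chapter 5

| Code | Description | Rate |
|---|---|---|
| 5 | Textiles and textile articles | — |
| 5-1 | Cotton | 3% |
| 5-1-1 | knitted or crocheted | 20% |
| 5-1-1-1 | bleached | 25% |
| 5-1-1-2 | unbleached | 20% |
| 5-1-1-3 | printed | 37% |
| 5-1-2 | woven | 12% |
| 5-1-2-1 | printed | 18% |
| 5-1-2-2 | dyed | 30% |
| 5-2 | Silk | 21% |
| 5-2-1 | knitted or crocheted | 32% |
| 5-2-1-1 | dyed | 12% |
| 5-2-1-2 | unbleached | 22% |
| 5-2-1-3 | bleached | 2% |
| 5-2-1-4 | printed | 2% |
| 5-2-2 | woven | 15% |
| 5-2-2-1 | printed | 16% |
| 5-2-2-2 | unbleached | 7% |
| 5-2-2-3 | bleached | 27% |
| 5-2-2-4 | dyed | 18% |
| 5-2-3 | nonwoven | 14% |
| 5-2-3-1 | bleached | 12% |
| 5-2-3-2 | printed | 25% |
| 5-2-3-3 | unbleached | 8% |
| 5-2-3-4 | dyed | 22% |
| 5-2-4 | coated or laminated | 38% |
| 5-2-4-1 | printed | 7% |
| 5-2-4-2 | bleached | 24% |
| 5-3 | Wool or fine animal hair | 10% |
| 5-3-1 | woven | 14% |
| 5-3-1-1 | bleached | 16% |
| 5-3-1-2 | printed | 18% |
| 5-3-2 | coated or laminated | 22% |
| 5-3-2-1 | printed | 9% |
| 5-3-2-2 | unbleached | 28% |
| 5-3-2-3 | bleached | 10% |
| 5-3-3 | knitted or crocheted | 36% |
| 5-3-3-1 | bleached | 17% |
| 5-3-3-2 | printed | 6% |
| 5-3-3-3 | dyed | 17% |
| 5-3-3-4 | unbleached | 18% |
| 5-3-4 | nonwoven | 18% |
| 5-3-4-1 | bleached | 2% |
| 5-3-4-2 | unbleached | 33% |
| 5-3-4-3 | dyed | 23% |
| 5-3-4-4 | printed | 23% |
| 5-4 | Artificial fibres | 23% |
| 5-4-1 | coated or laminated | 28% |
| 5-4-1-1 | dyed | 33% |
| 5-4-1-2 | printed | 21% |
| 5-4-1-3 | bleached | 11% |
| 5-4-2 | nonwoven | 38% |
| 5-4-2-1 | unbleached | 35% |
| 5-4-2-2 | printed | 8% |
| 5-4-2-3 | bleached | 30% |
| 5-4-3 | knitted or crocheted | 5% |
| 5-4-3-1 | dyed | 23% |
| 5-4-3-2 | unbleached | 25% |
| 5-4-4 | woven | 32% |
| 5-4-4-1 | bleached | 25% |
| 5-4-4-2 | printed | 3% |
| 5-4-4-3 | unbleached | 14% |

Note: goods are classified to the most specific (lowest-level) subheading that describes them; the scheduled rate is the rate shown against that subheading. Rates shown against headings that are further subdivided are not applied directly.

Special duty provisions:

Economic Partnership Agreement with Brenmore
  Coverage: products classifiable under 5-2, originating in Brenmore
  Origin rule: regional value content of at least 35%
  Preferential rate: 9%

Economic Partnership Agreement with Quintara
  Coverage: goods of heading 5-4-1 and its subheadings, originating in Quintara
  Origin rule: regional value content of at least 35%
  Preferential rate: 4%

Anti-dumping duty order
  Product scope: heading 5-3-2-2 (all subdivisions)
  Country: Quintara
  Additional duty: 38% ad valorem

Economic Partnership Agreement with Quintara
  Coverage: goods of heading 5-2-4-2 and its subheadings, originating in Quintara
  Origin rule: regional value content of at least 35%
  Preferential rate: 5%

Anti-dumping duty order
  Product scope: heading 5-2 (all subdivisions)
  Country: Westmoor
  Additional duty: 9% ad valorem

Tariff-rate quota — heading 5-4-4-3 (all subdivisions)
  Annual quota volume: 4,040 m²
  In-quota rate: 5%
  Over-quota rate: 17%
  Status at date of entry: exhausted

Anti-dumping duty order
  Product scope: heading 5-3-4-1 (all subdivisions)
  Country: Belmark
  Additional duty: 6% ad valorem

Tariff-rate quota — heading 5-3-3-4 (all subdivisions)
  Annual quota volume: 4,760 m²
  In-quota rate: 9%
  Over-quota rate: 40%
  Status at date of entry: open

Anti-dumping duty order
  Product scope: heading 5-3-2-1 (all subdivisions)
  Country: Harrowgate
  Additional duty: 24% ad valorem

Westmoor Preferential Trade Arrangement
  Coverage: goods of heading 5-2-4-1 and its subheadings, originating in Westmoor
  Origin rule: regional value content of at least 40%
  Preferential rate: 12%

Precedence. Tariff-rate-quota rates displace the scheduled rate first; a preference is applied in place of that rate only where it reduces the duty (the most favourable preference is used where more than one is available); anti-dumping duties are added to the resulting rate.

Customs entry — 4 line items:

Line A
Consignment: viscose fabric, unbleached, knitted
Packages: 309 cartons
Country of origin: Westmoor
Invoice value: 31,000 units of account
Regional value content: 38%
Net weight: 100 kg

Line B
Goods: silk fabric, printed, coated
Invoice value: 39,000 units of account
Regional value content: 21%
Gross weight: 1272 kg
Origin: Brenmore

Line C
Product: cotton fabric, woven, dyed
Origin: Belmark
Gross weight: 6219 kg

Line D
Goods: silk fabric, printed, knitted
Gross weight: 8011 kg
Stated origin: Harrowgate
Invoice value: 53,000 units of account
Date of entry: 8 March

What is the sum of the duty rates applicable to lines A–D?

64%

Line A: viscose → 5-4; knitted → 5-4-3; unbleached → 5-4-3-2. Scheduled 25%. Westmoor agreement on 5-2-4-1: 5-4-3-2 not covered. → 25%.
Line B: silk → 5-2; coated → 5-2-4; printed → 5-2-4-1. Scheduled 7%. Brenmore agreement on 5-2: RVC < 35%. → 7%.
Line C: cotton → 5-1; woven → 5-1-2; dyed → 5-1-2-2. Scheduled 30%. No special measure applies. → 30%.
Line D: silk → 5-2; knitted → 5-2-1; printed → 5-2-1-4. Scheduled 2%. No special measure applies. → 2%.
Sum: 25% + 7% + 30% + 2% = 64%.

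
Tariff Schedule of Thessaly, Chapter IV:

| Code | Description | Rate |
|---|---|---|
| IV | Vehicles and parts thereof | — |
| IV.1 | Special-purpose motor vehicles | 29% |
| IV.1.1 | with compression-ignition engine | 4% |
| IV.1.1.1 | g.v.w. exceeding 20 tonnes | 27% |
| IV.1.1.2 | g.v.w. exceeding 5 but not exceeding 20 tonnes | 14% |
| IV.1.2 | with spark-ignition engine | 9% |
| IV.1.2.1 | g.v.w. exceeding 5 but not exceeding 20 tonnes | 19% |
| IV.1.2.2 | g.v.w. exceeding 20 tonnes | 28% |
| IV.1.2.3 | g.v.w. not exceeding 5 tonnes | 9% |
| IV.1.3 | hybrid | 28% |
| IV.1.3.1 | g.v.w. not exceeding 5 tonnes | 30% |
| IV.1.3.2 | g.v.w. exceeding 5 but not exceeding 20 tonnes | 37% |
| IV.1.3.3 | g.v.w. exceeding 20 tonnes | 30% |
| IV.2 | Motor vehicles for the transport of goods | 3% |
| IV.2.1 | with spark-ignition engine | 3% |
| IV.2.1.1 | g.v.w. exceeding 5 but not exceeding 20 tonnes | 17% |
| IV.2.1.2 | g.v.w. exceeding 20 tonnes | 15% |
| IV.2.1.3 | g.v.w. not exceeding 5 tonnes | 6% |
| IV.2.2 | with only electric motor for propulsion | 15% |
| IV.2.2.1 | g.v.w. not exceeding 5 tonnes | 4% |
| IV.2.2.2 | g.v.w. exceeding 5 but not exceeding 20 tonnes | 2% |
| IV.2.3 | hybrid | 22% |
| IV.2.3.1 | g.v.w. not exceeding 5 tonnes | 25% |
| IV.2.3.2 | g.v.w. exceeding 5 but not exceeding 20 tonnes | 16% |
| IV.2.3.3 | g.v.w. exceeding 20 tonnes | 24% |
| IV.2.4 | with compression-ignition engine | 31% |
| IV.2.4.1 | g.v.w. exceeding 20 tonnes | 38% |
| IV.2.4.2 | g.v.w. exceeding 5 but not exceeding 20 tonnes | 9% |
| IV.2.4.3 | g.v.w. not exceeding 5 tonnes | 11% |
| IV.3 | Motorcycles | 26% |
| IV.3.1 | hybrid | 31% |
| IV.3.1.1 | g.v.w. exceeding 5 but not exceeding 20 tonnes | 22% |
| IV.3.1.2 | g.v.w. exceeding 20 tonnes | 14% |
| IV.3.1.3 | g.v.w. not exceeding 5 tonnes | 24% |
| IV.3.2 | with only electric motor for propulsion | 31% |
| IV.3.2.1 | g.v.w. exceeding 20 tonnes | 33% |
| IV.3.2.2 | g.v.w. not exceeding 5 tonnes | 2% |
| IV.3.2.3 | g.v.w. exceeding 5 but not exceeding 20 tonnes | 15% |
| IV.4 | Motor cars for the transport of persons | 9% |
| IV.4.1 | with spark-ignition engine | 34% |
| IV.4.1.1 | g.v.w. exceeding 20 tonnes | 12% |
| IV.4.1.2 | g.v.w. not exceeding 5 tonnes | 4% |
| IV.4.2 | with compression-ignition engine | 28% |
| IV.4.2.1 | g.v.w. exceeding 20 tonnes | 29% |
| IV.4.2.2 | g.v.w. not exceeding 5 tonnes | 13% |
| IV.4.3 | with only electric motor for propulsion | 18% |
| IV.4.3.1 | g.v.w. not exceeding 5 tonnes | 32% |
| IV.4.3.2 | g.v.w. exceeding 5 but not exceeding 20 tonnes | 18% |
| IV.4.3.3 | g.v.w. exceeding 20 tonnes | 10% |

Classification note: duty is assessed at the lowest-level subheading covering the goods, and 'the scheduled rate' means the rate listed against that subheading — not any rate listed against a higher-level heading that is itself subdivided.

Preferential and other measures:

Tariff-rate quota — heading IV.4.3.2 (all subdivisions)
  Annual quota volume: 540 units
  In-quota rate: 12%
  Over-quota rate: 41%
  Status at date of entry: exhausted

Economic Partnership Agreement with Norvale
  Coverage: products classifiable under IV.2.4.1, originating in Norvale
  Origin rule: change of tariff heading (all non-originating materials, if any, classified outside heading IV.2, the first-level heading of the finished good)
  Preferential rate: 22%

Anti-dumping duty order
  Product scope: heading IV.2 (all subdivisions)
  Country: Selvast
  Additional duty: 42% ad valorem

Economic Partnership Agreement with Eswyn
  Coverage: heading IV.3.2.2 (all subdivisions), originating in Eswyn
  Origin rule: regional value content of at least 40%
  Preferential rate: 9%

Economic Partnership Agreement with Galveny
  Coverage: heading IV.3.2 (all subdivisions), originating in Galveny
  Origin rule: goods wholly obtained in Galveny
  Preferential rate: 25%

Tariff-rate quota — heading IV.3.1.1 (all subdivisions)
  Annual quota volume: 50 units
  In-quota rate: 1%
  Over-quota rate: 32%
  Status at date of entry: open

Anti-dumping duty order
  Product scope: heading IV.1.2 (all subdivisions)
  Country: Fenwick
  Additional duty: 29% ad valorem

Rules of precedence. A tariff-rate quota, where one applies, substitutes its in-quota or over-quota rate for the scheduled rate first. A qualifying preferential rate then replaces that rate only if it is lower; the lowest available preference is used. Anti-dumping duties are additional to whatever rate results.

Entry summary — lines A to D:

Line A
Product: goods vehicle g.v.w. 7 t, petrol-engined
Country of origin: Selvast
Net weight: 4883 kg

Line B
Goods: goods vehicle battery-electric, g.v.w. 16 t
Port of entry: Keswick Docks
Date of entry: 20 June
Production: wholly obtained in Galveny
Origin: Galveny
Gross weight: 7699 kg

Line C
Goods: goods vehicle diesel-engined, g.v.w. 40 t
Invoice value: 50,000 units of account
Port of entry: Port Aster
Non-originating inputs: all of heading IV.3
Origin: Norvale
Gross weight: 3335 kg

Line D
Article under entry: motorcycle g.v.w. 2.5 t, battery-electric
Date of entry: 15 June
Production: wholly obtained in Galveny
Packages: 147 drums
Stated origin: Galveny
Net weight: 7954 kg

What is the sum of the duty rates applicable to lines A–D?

Line A: goods vehicle → IV.2; petrol-engined → IV.2.1; g.v.w. 7 t → IV.2.1.1. Scheduled 17%. anti-dumping (Selvast, IV.2): +42%; total 17% + 42% = 59%. → 59%.
Line B: goods vehicle → IV.2; battery-electric → IV.2.2; g.v.w. 16 t → IV.2.2.2. Scheduled 2%. Galveny agreement on IV.3.2: IV.2.2.2 not covered. → 2%.
Line C: goods vehicle → IV.2; diesel-engined → IV.2.4; g.v.w. 40 t → IV.2.4.1. Scheduled 38%. Norvale agreement on IV.2.4.1: CTH met → 22% available; preferential 22%. → 22%.
Line D: motorcycle → IV.3; battery-electric → IV.3.2; g.v.w. 2.5 t → IV.3.2.2. Scheduled 2%. Galveny agreement on IV.3.2: wholly obtained → 25% available; preference 25% not lower than 2% → no reduction. → 2%.
Sum: 59% + 2% + 22% + 2% = 85%.

85%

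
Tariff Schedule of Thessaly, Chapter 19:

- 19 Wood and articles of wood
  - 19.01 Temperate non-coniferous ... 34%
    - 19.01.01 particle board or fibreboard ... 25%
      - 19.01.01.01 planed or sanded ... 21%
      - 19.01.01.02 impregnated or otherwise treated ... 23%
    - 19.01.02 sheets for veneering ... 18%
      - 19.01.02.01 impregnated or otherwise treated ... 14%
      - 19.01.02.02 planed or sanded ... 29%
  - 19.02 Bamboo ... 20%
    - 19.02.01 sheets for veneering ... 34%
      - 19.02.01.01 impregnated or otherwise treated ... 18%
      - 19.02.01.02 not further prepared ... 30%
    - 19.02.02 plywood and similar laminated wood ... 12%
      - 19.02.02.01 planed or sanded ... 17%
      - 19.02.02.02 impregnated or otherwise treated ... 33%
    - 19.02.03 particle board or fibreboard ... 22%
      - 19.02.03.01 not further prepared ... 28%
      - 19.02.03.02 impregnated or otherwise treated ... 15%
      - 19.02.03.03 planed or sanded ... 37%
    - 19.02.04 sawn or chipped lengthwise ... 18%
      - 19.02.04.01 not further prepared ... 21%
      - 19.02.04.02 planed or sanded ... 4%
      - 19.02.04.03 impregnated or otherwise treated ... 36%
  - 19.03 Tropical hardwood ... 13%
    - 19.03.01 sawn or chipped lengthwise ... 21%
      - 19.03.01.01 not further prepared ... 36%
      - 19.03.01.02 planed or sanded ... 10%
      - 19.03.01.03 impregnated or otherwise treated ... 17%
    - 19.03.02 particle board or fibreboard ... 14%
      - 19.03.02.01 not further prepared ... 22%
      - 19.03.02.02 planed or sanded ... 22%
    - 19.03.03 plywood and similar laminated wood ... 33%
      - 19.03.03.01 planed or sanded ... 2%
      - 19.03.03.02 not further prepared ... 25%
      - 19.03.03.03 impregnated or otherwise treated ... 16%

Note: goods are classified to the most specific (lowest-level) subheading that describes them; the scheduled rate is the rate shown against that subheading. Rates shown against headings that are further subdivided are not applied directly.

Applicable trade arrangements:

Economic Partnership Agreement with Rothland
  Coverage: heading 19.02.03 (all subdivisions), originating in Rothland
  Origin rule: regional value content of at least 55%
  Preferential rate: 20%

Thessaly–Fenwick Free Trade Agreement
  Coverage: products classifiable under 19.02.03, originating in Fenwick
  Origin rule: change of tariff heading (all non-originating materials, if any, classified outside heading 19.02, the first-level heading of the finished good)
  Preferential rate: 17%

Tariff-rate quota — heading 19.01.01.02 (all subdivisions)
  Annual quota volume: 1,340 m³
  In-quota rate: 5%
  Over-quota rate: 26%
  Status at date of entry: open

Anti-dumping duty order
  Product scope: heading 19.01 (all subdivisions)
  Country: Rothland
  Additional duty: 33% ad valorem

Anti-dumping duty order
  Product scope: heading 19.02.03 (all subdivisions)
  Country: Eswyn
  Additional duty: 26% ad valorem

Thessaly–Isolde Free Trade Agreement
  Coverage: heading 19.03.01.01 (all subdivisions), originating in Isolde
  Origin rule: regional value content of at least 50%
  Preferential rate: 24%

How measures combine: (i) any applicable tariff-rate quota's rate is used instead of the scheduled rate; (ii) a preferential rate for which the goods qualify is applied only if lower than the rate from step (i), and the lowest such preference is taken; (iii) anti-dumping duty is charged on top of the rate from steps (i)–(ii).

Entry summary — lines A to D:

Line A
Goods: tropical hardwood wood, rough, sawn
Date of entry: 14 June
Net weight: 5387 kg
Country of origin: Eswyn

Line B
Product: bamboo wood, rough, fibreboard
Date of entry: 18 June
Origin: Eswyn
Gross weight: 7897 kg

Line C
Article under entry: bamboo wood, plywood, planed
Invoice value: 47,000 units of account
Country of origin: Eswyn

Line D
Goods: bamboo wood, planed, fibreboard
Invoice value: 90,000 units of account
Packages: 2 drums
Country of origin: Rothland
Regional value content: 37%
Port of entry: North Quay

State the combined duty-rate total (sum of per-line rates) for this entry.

Line A: tropical hardwood → 19.03; sawn → 19.03.01; rough → 19.03.01.01. Scheduled 36%. No special measure applies. → 36%.
Line B: bamboo → 19.02; fibreboard → 19.02.03; rough → 19.02.03.01. Scheduled 28%. anti-dumping (Eswyn, 19.02.03): +26%; total 28% + 26% = 54%. → 54%.
Line C: bamboo → 19.02; plywood → 19.02.02; planed → 19.02.02.01. Scheduled 17%. No special measure applies. → 17%.
Line D: bamboo → 19.02; fibreboard → 19.02.03; planed → 19.02.03.03. Scheduled 37%. Rothland agreement on 19.02.03: RVC < 55%. → 37%.
Sum: 36% + 54% + 17% + 37% = 144%.

144%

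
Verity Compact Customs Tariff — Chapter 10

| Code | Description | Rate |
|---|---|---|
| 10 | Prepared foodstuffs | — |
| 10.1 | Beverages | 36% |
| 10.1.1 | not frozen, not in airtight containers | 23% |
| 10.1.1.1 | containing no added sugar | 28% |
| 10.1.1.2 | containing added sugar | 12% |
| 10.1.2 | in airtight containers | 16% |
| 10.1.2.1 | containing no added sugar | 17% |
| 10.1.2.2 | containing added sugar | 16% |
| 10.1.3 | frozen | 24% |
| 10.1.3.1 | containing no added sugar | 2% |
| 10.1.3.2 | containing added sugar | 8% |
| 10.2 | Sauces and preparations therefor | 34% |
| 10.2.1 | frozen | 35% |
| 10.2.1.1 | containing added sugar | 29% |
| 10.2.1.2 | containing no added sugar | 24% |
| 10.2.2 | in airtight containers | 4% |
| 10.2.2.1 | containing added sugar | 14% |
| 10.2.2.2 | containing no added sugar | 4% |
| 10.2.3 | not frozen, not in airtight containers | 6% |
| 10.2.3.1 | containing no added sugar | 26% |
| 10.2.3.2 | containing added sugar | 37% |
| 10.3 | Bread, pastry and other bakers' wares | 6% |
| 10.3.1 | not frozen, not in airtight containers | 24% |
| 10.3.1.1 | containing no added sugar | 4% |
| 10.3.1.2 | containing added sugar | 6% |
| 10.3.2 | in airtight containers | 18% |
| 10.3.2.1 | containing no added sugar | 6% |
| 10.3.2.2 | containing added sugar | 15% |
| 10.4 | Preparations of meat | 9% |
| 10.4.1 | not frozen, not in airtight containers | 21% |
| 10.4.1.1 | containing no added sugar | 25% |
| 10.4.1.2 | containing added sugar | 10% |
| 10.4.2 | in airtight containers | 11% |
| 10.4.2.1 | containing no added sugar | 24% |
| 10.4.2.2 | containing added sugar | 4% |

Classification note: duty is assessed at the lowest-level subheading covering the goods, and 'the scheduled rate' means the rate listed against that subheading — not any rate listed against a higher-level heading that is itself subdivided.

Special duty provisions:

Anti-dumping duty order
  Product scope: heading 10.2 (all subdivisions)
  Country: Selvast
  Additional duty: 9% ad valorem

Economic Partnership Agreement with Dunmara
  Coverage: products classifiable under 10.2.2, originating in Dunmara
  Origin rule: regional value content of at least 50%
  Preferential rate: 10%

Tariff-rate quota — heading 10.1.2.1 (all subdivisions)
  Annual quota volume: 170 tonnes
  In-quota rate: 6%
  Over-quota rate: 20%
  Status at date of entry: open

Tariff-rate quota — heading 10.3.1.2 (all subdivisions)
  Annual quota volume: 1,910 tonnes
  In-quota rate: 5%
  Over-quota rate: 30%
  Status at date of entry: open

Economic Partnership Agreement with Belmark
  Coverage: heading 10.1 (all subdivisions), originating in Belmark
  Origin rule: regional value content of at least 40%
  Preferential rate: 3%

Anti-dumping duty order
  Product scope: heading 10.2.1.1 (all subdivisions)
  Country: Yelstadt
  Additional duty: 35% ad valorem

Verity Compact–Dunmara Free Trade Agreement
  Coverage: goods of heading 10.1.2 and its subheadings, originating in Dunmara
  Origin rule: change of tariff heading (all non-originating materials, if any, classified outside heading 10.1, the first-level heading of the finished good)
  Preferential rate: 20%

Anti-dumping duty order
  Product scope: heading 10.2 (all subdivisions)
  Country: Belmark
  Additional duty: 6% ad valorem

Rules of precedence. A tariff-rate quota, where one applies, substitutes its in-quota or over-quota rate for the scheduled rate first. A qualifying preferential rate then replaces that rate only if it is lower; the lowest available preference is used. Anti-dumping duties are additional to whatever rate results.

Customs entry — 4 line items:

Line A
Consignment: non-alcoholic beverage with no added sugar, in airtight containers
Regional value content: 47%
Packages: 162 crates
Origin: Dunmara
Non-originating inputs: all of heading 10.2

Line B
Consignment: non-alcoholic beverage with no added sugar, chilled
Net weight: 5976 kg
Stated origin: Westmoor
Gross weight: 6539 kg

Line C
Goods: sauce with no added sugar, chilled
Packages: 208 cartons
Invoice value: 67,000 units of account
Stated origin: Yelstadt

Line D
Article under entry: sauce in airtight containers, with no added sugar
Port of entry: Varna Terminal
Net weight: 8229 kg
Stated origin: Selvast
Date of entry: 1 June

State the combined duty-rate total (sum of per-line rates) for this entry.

73%

Line A: non-alcoholic beverage → 10.1; in airtight containers → 10.1.2; with no added sugar → 10.1.2.1. Scheduled 17%. quota on 10.1.2.1 open → in-quota 6%; Dunmara agreement on 10.2.2: 10.1.2.1 not covered; Dunmara agreement on 10.1.2: CTH met → 20% available; preference 20% not lower than 6% → no reduction. → 6%.
Line B: non-alcoholic beverage → 10.1; chilled → 10.1.1; with no added sugar → 10.1.1.1. Scheduled 28%. No special measure applies. → 28%.
Line C: sauce → 10.2; chilled → 10.2.3; with no added sugar → 10.2.3.1. Scheduled 26%. No special measure applies. → 26%.
Line D: sauce → 10.2; in airtight containers → 10.2.2; with no added sugar → 10.2.2.2. Scheduled 4%. anti-dumping (Selvast, 10.2): +9%; total 4% + 9% = 13%. → 13%.
Sum: 6% + 28% + 26% + 13% = 73%.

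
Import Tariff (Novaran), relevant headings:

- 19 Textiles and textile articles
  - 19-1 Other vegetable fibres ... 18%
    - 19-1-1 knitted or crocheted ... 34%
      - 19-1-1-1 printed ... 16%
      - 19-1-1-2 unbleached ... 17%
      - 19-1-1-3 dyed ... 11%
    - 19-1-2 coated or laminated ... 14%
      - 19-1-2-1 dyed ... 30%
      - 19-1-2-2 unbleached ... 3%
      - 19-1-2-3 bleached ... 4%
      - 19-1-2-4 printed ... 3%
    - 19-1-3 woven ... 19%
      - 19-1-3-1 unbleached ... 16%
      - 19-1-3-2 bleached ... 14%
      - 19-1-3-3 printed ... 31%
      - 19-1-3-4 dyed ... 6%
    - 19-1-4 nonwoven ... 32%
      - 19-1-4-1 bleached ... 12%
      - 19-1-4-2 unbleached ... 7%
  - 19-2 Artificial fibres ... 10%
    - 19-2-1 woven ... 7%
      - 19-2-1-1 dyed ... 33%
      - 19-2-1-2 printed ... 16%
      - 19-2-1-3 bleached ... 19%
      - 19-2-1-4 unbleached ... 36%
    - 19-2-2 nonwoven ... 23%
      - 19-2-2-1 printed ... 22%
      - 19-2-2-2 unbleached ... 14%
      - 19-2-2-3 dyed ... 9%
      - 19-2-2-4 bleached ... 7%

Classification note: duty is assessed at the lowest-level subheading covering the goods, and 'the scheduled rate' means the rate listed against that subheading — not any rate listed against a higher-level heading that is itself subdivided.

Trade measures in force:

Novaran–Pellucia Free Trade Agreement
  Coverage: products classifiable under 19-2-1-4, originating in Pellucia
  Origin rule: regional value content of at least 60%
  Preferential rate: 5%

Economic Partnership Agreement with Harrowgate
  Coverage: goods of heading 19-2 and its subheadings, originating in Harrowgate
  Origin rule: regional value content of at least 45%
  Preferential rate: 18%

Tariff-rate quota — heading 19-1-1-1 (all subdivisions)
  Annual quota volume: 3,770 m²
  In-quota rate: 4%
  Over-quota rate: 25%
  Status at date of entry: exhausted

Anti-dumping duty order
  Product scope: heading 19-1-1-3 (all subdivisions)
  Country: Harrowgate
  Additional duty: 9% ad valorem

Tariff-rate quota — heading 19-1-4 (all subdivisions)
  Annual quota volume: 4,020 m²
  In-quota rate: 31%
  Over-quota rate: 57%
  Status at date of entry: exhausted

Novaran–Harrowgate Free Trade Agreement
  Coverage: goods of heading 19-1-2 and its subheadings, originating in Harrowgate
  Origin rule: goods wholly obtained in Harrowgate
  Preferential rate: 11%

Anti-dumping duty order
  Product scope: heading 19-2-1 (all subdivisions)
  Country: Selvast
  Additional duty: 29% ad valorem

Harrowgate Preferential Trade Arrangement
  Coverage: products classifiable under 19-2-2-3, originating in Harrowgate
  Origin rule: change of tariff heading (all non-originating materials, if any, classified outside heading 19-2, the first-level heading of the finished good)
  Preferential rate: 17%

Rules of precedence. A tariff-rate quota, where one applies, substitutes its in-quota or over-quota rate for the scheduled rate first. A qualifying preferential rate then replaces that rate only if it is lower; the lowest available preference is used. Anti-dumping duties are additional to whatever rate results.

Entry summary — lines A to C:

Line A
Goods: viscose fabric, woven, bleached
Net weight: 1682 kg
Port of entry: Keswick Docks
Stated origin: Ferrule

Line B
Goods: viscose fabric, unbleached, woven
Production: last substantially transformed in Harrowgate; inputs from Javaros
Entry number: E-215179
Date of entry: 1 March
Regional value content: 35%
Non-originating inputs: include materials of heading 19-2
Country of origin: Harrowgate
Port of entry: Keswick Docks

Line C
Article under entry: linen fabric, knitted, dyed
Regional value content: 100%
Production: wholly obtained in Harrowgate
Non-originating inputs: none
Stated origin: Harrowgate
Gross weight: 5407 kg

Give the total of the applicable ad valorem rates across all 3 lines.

75%

Line A: viscose → 19-2; woven → 19-2-1; bleached → 19-2-1-3. Scheduled 19%. No special measure applies. → 19%.
Line B: viscose → 19-2; woven → 19-2-1; unbleached → 19-2-1-4. Scheduled 36%. Harrowgate agreement on 19-2: RVC < 45%; Harrowgate agreement on 19-1-2: 19-2-1-4 not covered; Harrowgate agreement on 19-2-2-3: 19-2-1-4 not covered. → 36%.
Line C: linen → 19-1; knitted → 19-1-1; dyed → 19-1-1-3. Scheduled 11%. Harrowgate agreement on 19-2: 19-1-1-3 not covered; Harrowgate agreement on 19-1-2: 19-1-1-3 not covered; Harrowgate agreement on 19-2-2-3: 19-1-1-3 not covered; anti-dumping (Harrowgate, 19-1-1-3): +9%; total 11% + 9% = 20%. → 20%.
Sum: 19% + 36% + 20% = 75%.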